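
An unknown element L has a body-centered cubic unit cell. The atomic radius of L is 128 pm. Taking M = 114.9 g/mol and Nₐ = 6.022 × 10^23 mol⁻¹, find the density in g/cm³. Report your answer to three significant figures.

14.8 g/cm³

In a BCC lattice, atoms touch along the body diagonal, so √3·a = 4r, giving a = 295.6 pm = 2.956 × 10^-8 cm.
With Z = 2, ρ = Z·M/(N_A·a³) = 2 × 114.9 / (6.022 × 10²³ × 2.583 × 10^-23) = 14.77 g/cm³.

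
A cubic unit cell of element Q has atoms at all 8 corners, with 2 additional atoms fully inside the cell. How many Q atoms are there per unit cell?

Corner atoms are shared by 8 cells (1/8 each), interior atoms are unshared.
Net atoms = 8 × 1/8 + 2 = 1 + 2 = 3.

3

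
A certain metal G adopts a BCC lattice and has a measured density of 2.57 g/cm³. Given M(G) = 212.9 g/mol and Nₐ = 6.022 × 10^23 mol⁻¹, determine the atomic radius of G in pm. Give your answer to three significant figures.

For a BCC cell (Z = 2), a³ = Z·M/(N_A·ρ) = 2 × 212.9 / (6.022 × 10²³ × 2.570) = 2.751 × 10^-22 cm³, so a = 6.504 × 10^-8 cm = 650.4 pm.
Atoms touch along the body diagonal, so √3·a = 4r, so r = 0.4330 × a = 282 pm.

282 pm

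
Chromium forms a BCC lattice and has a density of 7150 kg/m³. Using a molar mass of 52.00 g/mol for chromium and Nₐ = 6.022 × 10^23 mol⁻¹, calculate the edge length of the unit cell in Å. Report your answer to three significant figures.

With Z = 2 atoms per BCC cell, a³ = Z·M/(N_A·ρ) = 2 × 52.00 / (6.022 × 10²³ × 7.150 g/cm³) = 2.415 × 10^-23 cm³.
a = (2.415 × 10^-23)^(1/3) = 2.891 × 10^-8 cm = 2.89 Å.

2.89 Å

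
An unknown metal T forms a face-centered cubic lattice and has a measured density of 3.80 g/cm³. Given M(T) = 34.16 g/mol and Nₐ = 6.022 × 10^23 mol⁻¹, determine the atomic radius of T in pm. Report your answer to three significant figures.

138 pm

For an FCC cell (Z = 4), a³ = Z·M/(N_A·ρ) = 4 × 34.16 / (6.022 × 10²³ × 3.800) = 5.971 × 10^-23 cm³, so a = 3.909 × 10^-8 cm = 390.9 pm.
Atoms touch along the face diagonal, so √2·a = 4r, so r = 0.3536 × a = 138 pm.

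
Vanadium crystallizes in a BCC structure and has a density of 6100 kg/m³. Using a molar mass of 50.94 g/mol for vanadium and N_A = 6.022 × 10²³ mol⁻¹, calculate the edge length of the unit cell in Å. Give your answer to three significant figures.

3.03 Å

With Z = 2 atoms per BCC cell, a³ = Z·M/(N_A·ρ) = 2 × 50.94 / (6.022 × 10²³ × 6.100 g/cm³) = 2.773 × 10^-23 cm³.
a = (2.773 × 10^-23)^(1/3) = 3.027 × 10^-8 cm = 3.03 Å.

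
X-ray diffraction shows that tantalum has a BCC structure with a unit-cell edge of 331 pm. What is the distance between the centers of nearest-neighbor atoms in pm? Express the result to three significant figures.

287 pm

In a BCC structure, atoms touch along the body diagonal, so √3·a = 4r; the nearest-neighbor distance equals 2r = 0.8660·a.
d = 0.8660 × 331 = 287 pm.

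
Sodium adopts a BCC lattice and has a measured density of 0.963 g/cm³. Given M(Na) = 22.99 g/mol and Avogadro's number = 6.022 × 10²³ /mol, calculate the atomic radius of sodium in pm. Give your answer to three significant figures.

For a BCC cell (Z = 2), a³ = Z·M/(N_A·ρ) = 2 × 22.99 / (6.022 × 10²³ × 0.9630) = 7.929 × 10^-23 cm³, so a = 4.296 × 10^-8 cm = 429.6 pm.
Atoms touch along the body diagonal, so √3·a = 4r, so r = 0.4330 × a = 186 pm.

186 pm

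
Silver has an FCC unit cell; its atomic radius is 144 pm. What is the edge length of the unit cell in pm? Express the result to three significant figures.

407 pm

In an FCC lattice, atoms touch along the face diagonal, so √2·a = 4r.
a = 4r/√2 = 4 × 144 / 1.4142 = 407 pm.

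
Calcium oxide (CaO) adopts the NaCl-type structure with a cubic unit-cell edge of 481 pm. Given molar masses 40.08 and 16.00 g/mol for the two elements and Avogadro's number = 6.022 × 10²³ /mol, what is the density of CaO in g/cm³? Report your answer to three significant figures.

3.35 g/cm³

The NaCl-type structure contains Z = 4 formula units per cell; M(CaO) = 40.08 + 16.00 = 56.08 g/mol.
a³ = (4.810 × 10^-8 cm)³ = 1.113 × 10^-22 cm³.
ρ = 4 × 56.08 / (6.022 × 10²³ × 1.113 × 10^-22) = 3.347 g/cm³.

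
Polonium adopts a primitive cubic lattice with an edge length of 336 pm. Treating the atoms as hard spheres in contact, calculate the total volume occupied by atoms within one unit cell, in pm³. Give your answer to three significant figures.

1.99 × 10^7 pm³

In a simple cubic lattice atoms touch along the cell edge, so a = 2r, so r = 0.5000a = 168.0 pm.
V_atoms = Z × (4/3)πr³ = 1 × (4/3)π × (168.0)³ = 1.99 × 10^7 pm³.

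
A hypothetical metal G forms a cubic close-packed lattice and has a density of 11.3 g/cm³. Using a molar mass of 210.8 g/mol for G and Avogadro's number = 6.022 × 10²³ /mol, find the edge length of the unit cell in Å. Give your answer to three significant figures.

With Z = 4 atoms per FCC cell, a³ = Z·M/(N_A·ρ) = 4 × 210.8 / (6.022 × 10²³ × 11.30 g/cm³) = 1.239 × 10^-22 cm³.
a = (1.239 × 10^-22)^(1/3) = 4.985 × 10^-8 cm = 4.99 Å.

4.99 Å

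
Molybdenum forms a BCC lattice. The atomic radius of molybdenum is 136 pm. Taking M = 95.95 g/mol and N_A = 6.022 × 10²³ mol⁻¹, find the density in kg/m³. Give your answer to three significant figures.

In a BCC lattice, atoms touch along the body diagonal, so √3·a = 4r, giving a = 314.1 pm = 3.141 × 10^-8 cm.
With Z = 2, ρ = Z·M/(N_A·a³) = 2 × 95.95 / (6.022 × 10²³ × 3.098 × 10^-23) = 10.29 g/cm³ = 10300 kg/m³.

10300 kg/m³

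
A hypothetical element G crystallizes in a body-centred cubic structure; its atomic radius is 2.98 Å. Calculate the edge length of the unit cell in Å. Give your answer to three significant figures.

In a BCC lattice, atoms touch along the body diagonal, so √3·a = 4r.
a = 4r/√3 = 4 × 2.98 / 1.7321 = 6.88 Å.

6.88 Å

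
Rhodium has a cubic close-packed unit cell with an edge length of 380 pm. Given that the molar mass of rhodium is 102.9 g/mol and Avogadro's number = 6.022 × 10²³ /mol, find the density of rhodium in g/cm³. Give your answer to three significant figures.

An FCC unit cell contains Z = 4 atoms.
Cell volume: a³ = (380 pm)³ = (3.800 × 10^-8 cm)³ = 5.487 × 10^-23 cm³.
ρ = Z·M/(N_A·a³) = 4 × 102.9 / (6.022 × 10²³ × 5.487 × 10^-23) = 12.46 g/cm³.

12.5 g/cm³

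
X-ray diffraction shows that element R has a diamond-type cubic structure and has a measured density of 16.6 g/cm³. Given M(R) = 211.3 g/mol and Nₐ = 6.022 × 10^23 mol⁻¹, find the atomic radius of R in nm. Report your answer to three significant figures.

0.120 nm

For a diamond cubic cell (Z = 8), a³ = Z·M/(N_A·ρ) = 8 × 211.3 / (6.022 × 10²³ × 16.60) = 1.691 × 10^-22 cm³, so a = 5.530 × 10^-8 cm = 0.5530 nm.
Nearest neighbors lie along the body diagonal with √3·a = 8r, so r = 0.2165 × a = 0.120 nm.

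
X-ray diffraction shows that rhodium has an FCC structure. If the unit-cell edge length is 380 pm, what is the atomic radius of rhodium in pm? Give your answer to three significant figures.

134 pm

In an FCC lattice, atoms touch along the face diagonal, so √2·a = 4r.
r = √2·a/4 = 1.4142 × 380 / 4 = 134 pm.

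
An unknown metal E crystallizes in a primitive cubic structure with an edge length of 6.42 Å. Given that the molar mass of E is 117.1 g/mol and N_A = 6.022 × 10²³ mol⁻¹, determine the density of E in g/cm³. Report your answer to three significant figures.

0.735 g/cm³

A simple cubic unit cell contains Z = 1 atom.
Cell volume: a³ = (6.42 Å)³ = (6.420 × 10^-8 cm)³ = 2.646 × 10^-22 cm³.
ρ = Z·M/(N_A·a³) = 1 × 117.1 / (6.022 × 10²³ × 2.646 × 10^-22) = 0.7349 g/cm³.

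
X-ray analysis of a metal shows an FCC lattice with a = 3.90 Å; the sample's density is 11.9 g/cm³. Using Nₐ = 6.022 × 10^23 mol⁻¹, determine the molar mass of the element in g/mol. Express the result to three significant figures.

106 g/mol

An FCC cell has Z = 4 atoms; a = 3.900 × 10^-8 cm.
M = ρ·N_A·a³/Z = 11.9 × 6.022 × 10²³ × 5.932 × 10^-23 / 4 = 106 g/mol.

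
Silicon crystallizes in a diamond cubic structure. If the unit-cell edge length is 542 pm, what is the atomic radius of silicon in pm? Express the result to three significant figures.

In a diamond cubic lattice, nearest neighbors lie along the body diagonal with √3·a = 8r.
r = √3·a/8 = 1.7321 × 542 / 8 = 117 pm.

117 pm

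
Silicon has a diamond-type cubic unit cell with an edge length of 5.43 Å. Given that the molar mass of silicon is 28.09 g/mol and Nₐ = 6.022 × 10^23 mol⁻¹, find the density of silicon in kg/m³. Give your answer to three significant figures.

A diamond cubic unit cell contains Z = 8 atoms.
Cell volume: a³ = (5.43 Å)³ = (5.430 × 10^-8 cm)³ = 1.601 × 10^-22 cm³.
ρ = Z·M/(N_A·a³) = 8 × 28.09 / (6.022 × 10²³ × 1.601 × 10^-22) = 2.331 g/cm³ = 2330 kg/m³.

2330 kg/m³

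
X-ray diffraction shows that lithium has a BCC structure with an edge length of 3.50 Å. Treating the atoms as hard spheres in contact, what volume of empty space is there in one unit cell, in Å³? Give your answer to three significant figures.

13.7 Å³

In a BCC lattice atoms touch along the body diagonal, so √3·a = 4r, so r = 0.4330a = 1.516 Å.
V_cell = a³ = 42.88 Å³; V_atoms = 2 × (4/3)πr³ = 29.16 Å³.
Empty space = 42.88 − 29.16 = 13.7 Å³.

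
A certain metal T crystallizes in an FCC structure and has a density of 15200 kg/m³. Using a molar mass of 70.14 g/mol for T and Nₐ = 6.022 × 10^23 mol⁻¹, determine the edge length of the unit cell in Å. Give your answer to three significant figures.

3.13 Å

With Z = 4 atoms per FCC cell, a³ = Z·M/(N_A·ρ) = 4 × 70.14 / (6.022 × 10²³ × 15.20 g/cm³) = 3.065 × 10^-23 cm³.
a = (3.065 × 10^-23)^(1/3) = 3.130 × 10^-8 cm = 3.13 Å.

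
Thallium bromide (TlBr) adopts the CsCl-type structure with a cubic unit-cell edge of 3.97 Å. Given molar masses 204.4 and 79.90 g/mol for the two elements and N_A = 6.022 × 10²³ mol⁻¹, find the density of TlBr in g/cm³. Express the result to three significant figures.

The CsCl-type structure contains Z = 1 formula unit per cell; M(TlBr) = 204.4 + 79.90 = 284.3 g/mol.
a³ = (3.970 × 10^-8 cm)³ = 6.257 × 10^-23 cm³.
ρ = 1 × 284.3 / (6.022 × 10²³ × 6.257 × 10^-23) = 7.545 g/cm³.

7.55 g/cm³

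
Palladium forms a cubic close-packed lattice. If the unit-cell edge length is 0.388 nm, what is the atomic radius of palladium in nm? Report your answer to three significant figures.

In an FCC lattice, atoms touch along the face diagonal, so √2·a = 4r.
r = √2·a/4 = 1.4142 × 0.388 / 4 = 0.137 nm.

0.137 nm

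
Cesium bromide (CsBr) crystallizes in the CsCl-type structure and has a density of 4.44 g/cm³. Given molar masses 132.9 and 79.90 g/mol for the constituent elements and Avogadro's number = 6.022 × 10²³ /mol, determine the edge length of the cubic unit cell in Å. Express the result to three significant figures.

M(CsBr) = 212.8 g/mol; Z = 1 formula unit per cell.
a³ = Z·M/(N_A·ρ) = 1 × 212.8 / (6.022 × 10²³ × 4.44) = 7.959 × 10^-23 cm³, so a = 4.301 × 10^-8 cm = 4.30 Å.

4.30 Å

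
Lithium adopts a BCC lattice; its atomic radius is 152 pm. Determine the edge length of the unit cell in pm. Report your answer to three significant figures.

In a BCC lattice, atoms touch along the body diagonal, so √3·a = 4r.
a = 4r/√3 = 4 × 152 / 1.7321 = 351 pm.

351 pm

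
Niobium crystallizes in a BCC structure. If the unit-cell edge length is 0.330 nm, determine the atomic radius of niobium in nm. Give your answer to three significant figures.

In a BCC lattice, atoms touch along the body diagonal, so √3·a = 4r.
r = √3·a/4 = 1.7321 × 0.330 / 4 = 0.143 nm.

0.143 nm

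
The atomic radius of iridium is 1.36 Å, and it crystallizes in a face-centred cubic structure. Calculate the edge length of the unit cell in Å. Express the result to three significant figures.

3.85 Å

In an FCC lattice, atoms touch along the face diagonal, so √2·a = 4r.
a = 4r/√2 = 4 × 1.36 / 1.4142 = 3.85 Å.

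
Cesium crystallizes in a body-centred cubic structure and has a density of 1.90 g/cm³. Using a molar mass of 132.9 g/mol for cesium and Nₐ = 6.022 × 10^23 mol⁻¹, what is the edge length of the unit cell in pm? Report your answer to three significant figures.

With Z = 2 atoms per BCC cell, a³ = Z·M/(N_A·ρ) = 2 × 132.9 / (6.022 × 10²³ × 1.900 g/cm³) = 2.323 × 10^-22 cm³.
a = (2.323 × 10^-22)^(1/3) = 6.147 × 10^-8 cm = 615 pm.

615 pm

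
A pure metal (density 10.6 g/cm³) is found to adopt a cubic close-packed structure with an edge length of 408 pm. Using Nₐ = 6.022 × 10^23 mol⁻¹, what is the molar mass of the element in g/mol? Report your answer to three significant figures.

An FCC cell has Z = 4 atoms; a = 4.080 × 10^-8 cm.
M = ρ·N_A·a³/Z = 10.6 × 6.022 × 10²³ × 6.792 × 10^-23 / 4 = 108 g/mol.

108 g/mol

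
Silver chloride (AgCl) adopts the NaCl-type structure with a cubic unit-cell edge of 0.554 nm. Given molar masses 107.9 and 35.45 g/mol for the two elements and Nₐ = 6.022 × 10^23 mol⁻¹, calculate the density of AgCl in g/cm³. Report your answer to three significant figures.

The NaCl-type structure contains Z = 4 formula units per cell; M(AgCl) = 107.9 + 35.45 = 143.35 g/mol.
a³ = (5.540 × 10^-8 cm)³ = 1.700 × 10^-22 cm³.
ρ = 4 × 143.35 / (6.022 × 10²³ × 1.700 × 10^-22) = 5.600 g/cm³.

5.60 g/cm³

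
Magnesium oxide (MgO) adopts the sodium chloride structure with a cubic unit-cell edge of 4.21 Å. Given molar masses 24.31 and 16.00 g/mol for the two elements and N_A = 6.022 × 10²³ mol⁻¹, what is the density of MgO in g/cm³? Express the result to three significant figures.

3.59 g/cm³

The sodium chloride structure contains Z = 4 formula units per cell; M(MgO) = 24.31 + 16.00 = 40.31 g/mol.
a³ = (4.210 × 10^-8 cm)³ = 7.462 × 10^-23 cm³.
ρ = 4 × 40.31 / (6.022 × 10²³ × 7.462 × 10^-23) = 3.588 g/cm³.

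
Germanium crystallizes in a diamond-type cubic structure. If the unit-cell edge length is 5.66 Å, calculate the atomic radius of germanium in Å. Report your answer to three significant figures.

1.23 Å

In a diamond cubic lattice, nearest neighbors lie along the body diagonal with √3·a = 8r.
r = √3·a/8 = 1.7321 × 5.66 / 8 = 1.23 Å.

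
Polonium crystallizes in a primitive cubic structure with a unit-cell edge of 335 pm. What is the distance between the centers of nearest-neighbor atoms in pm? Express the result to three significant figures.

335 pm

In a simple cubic structure, atoms touch along the cell edge, so a = 2r; the nearest-neighbor distance equals 2r = 1.000·a.
d = 1.000 × 335 = 335 pm.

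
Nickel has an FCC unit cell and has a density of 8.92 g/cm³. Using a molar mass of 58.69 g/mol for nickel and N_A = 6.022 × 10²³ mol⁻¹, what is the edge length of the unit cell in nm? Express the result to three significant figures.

0.352 nm

With Z = 4 atoms per FCC cell, a³ = Z·M/(N_A·ρ) = 4 × 58.69 / (6.022 × 10²³ × 8.920 g/cm³) = 4.370 × 10^-23 cm³.
a = (4.370 × 10^-23)^(1/3) = 3.522 × 10^-8 cm = 0.352 nm.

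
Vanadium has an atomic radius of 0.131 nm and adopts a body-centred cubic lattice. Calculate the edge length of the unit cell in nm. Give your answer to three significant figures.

In a BCC lattice, atoms touch along the body diagonal, so √3·a = 4r.
a = 4r/√3 = 4 × 0.131 / 1.7321 = 0.303 nm.

0.303 nm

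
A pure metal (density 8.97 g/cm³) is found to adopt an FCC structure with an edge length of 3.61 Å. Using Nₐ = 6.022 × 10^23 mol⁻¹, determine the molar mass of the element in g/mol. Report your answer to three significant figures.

63.5 g/mol

An FCC cell has Z = 4 atoms; a = 3.610 × 10^-8 cm.
M = ρ·N_A·a³/Z = 8.97 × 6.022 × 10²³ × 4.705 × 10^-23 / 4 = 63.5 g/mol.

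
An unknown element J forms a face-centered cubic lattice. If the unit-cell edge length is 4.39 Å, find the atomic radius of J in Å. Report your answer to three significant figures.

1.55 Å

In an FCC lattice, atoms touch along the face diagonal, so √2·a = 4r.
r = √2·a/4 = 1.4142 × 4.39 / 4 = 1.55 Å.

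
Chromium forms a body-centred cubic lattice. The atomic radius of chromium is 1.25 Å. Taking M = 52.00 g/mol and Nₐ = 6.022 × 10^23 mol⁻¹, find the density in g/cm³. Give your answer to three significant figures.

In a BCC lattice, atoms touch along the body diagonal, so √3·a = 4r, giving a = 2.887 Å = 2.887 × 10^-8 cm.
With Z = 2, ρ = Z·M/(N_A·a³) = 2 × 52.00 / (6.022 × 10²³ × 2.406 × 10^-23) = 7.179 g/cm³.

7.18 g/cm³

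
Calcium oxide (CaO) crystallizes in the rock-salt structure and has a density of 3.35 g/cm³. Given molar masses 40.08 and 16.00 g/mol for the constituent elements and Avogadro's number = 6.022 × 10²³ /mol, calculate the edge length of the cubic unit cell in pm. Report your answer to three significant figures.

M(CaO) = 56.08 g/mol; Z = 4 formula units per cell.
a³ = Z·M/(N_A·ρ) = 4 × 56.08 / (6.022 × 10²³ × 3.35) = 1.112 × 10^-22 cm³, so a = 4.809 × 10^-8 cm = 481 pm.

481 pm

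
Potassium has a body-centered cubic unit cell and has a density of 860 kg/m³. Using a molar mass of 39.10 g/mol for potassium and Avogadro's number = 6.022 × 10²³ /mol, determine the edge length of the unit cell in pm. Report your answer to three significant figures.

533 pm

With Z = 2 atoms per BCC cell, a³ = Z·M/(N_A·ρ) = 2 × 39.10 / (6.022 × 10²³ × 0.8600 g/cm³) = 1.510 × 10^-22 cm³.
a = (1.510 × 10^-22)^(1/3) = 5.325 × 10^-8 cm = 533 pm.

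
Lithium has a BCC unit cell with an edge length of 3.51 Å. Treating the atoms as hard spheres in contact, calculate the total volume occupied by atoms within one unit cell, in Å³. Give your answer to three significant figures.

29.4 Å³

In a BCC lattice atoms touch along the body diagonal, so √3·a = 4r, so r = 0.4330a = 1.520 Å.
V_atoms = Z × (4/3)πr³ = 2 × (4/3)π × (1.520)³ = 29.4 Å³.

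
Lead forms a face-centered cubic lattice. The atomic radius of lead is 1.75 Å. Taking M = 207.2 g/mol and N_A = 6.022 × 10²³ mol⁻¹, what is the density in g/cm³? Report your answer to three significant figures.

11.3 g/cm³

In an FCC lattice, atoms touch along the face diagonal, so √2·a = 4r, giving a = 4.950 Å = 4.950 × 10^-8 cm.
With Z = 4, ρ = Z·M/(N_A·a³) = 4 × 207.2 / (6.022 × 10²³ × 1.213 × 10^-22) = 11.35 g/cm³.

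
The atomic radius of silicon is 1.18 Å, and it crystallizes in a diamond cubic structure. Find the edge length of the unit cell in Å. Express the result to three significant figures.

5.45 Å

In a diamond cubic lattice, nearest neighbors lie along the body diagonal with √3·a = 8r.
a = 8r/√3 = 8 × 1.18 / 1.7321 = 5.45 Å.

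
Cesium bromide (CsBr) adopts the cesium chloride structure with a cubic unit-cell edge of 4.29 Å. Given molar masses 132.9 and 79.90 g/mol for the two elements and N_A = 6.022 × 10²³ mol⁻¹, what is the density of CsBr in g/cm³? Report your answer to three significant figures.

The cesium chloride structure contains Z = 1 formula unit per cell; M(CsBr) = 132.9 + 79.90 = 212.8 g/mol.
a³ = (4.290 × 10^-8 cm)³ = 7.895 × 10^-23 cm³.
ρ = 1 × 212.8 / (6.022 × 10²³ × 7.895 × 10^-23) = 4.476 g/cm³.

4.48 g/cm³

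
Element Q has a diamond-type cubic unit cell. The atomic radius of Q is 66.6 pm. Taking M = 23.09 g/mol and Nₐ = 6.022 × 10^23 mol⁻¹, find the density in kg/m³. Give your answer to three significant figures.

10500 kg/m³

In a diamond cubic lattice, nearest neighbors lie along the body diagonal with √3·a = 8r, giving a = 307.6 pm = 3.076 × 10^-8 cm.
With Z = 8, ρ = Z·M/(N_A·a³) = 8 × 23.09 / (6.022 × 10²³ × 2.911 × 10^-23) = 10.54 g/cm³ = 10500 kg/m³.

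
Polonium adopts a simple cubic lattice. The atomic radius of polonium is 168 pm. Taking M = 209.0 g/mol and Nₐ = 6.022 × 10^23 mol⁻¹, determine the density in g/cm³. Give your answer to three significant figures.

In a simple cubic lattice, atoms touch along the cell edge, so a = 2r, giving a = 336.0 pm = 3.360 × 10^-8 cm.
With Z = 1, ρ = Z·M/(N_A·a³) = 1 × 209.0 / (6.022 × 10²³ × 3.793 × 10^-23) = 9.149 g/cm³.

9.15 g/cm³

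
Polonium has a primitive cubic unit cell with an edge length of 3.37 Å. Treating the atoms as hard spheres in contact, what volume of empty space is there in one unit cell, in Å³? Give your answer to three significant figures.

18.2 Å³

In a simple cubic lattice atoms touch along the cell edge, so a = 2r, so r = 0.5000a = 1.685 Å.
V_cell = a³ = 38.27 Å³; V_atoms = 1 × (4/3)πr³ = 20.04 Å³.
Empty space = 38.27 − 20.04 = 18.2 Å³.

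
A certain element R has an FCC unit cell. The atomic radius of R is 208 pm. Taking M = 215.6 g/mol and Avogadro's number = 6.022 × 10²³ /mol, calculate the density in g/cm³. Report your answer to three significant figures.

7.03 g/cm³

In an FCC lattice, atoms touch along the face diagonal, so √2·a = 4r, giving a = 588.3 pm = 5.883 × 10^-8 cm.
With Z = 4, ρ = Z·M/(N_A·a³) = 4 × 215.6 / (6.022 × 10²³ × 2.036 × 10^-22) = 7.033 g/cm³.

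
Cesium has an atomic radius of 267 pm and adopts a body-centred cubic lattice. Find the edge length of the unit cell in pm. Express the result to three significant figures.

617 pm

In a BCC lattice, atoms touch along the body diagonal, so √3·a = 4r.
a = 4r/√3 = 4 × 267 / 1.7321 = 617 pm.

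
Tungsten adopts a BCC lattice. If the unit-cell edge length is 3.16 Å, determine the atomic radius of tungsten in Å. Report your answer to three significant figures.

In a BCC lattice, atoms touch along the body diagonal, so √3·a = 4r.
r = √3·a/4 = 1.7321 × 3.16 / 4 = 1.37 Å.

1.37 Å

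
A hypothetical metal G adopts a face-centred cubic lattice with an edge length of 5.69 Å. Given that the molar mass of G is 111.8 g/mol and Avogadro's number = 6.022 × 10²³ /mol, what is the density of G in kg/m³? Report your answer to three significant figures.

An FCC unit cell contains Z = 4 atoms.
Cell volume: a³ = (5.69 Å)³ = (5.690 × 10^-8 cm)³ = 1.842 × 10^-22 cm³.
ρ = Z·M/(N_A·a³) = 4 × 111.8 / (6.022 × 10²³ × 1.842 × 10^-22) = 4.031 g/cm³ = 4030 kg/m³.

4030 kg/m³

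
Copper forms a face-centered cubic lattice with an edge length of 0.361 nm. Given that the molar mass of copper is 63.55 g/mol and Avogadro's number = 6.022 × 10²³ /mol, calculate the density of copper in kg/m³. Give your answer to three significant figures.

8970 kg/m³

An FCC unit cell contains Z = 4 atoms.
Cell volume: a³ = (0.361 nm)³ = (3.610 × 10^-8 cm)³ = 4.705 × 10^-23 cm³.
ρ = Z·M/(N_A·a³) = 4 × 63.55 / (6.022 × 10²³ × 4.705 × 10^-23) = 8.972 g/cm³ = 8970 kg/m³.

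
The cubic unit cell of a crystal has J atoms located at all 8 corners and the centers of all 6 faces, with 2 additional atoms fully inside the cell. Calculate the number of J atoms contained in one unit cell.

Corner atoms are shared by 8 cells (1/8 each), face atoms by 2 (1/2 each), interior atoms are unshared.
Net atoms = 8 × 1/8 + 6 × 1/2 + 2 = 1 + 3 + 2 = 6.

6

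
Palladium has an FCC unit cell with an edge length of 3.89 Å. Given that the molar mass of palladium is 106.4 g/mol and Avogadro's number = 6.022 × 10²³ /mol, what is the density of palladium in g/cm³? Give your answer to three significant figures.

An FCC unit cell contains Z = 4 atoms.
Cell volume: a³ = (3.89 Å)³ = (3.890 × 10^-8 cm)³ = 5.886 × 10^-23 cm³.
ρ = Z·M/(N_A·a³) = 4 × 106.4 / (6.022 × 10²³ × 5.886 × 10^-23) = 12.01 g/cm³.

12.0 g/cm³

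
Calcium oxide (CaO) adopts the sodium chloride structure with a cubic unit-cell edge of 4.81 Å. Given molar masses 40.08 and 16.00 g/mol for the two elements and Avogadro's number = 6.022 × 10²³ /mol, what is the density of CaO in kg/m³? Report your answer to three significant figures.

The sodium chloride structure contains Z = 4 formula units per cell; M(CaO) = 40.08 + 16.00 = 56.08 g/mol.
a³ = (4.810 × 10^-8 cm)³ = 1.113 × 10^-22 cm³.
ρ = 4 × 56.08 / (6.022 × 10²³ × 1.113 × 10^-22) = 3.347 g/cm³ = 3350 kg/m³.

3350 kg/m³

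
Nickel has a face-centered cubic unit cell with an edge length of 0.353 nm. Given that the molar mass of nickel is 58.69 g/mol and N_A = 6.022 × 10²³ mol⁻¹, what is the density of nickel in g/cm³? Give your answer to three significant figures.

An FCC unit cell contains Z = 4 atoms.
Cell volume: a³ = (0.353 nm)³ = (3.530 × 10^-8 cm)³ = 4.399 × 10^-23 cm³.
ρ = Z·M/(N_A·a³) = 4 × 58.69 / (6.022 × 10²³ × 4.399 × 10^-23) = 8.863 g/cm³.

8.86 g/cm³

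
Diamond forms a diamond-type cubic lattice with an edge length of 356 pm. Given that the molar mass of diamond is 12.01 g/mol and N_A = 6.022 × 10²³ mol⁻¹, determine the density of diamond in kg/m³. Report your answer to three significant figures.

3540 kg/m³

A diamond cubic unit cell contains Z = 8 atoms.
Cell volume: a³ = (356 pm)³ = (3.560 × 10^-8 cm)³ = 4.512 × 10^-23 cm³.
ρ = Z·M/(N_A·a³) = 8 × 12.01 / (6.022 × 10²³ × 4.512 × 10^-23) = 3.536 g/cm³ = 3540 kg/m³.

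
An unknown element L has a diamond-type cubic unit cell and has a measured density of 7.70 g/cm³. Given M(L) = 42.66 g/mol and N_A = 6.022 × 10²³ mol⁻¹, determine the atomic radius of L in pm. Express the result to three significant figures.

For a diamond cubic cell (Z = 8), a³ = Z·M/(N_A·ρ) = 8 × 42.66 / (6.022 × 10²³ × 7.700) = 7.360 × 10^-23 cm³, so a = 4.191 × 10^-8 cm = 419.1 pm.
Nearest neighbors lie along the body diagonal with √3·a = 8r, so r = 0.2165 × a = 90.7 pm.

90.7 pm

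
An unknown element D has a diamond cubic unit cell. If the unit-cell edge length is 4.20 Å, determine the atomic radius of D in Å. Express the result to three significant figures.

0.909 Å

In a diamond cubic lattice, nearest neighbors lie along the body diagonal with √3·a = 8r.
r = √3·a/8 = 1.7321 × 4.20 / 8 = 0.909 Å.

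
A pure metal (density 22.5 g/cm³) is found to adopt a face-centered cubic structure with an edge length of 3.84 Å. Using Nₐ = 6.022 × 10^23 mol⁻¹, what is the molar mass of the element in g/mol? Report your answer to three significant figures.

192 g/mol

An FCC cell has Z = 4 atoms; a = 3.840 × 10^-8 cm.
M = ρ·N_A·a³/Z = 22.5 × 6.022 × 10²³ × 5.662 × 10^-23 / 4 = 192 g/mol.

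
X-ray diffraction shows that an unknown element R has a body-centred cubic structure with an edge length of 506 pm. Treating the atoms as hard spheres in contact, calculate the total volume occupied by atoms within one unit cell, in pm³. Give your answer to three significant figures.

In a BCC lattice atoms touch along the body diagonal, so √3·a = 4r, so r = 0.4330a = 219.1 pm.
V_atoms = Z × (4/3)πr³ = 2 × (4/3)π × (219.1)³ = 8.81 × 10^7 pm³.

8.81 × 10^7 pm³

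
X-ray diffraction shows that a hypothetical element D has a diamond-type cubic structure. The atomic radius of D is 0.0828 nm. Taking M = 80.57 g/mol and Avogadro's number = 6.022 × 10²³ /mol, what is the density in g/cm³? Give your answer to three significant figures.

In a diamond cubic lattice, nearest neighbors lie along the body diagonal with √3·a = 8r, giving a = 0.3824 nm = 3.824 × 10^-8 cm.
With Z = 8, ρ = Z·M/(N_A·a³) = 8 × 80.57 / (6.022 × 10²³ × 5.593 × 10^-23) = 19.14 g/cm³.

19.1 g/cm³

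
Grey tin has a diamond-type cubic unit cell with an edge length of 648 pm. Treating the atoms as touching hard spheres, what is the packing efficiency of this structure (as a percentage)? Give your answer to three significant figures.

34.0%

In a diamond cubic lattice nearest neighbors lie along the body diagonal with √3·a = 8r, so r = 0.2165a = 140.3 pm.
Packing fraction = Z·(4/3)πr³ / a³ = 8 × (4/3)π × (140.3)³ / (648)³ = 0.3401 = 34.0%.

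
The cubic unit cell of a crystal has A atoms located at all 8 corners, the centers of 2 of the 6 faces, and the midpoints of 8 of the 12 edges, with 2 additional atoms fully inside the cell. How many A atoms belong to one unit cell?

Corner atoms are shared by 8 cells (1/8 each), face atoms by 2 (1/2 each), edge atoms by 4 (1/4 each), interior atoms are unshared.
Net atoms = 8 × 1/8 + 2 × 1/2 + 8 × 1/4 + 2 = 1 + 1 + 2 + 2 = 6.

6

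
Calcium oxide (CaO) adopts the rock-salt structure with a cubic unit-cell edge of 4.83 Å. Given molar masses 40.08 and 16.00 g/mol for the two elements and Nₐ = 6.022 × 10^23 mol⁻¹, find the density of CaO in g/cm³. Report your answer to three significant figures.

The rock-salt structure contains Z = 4 formula units per cell; M(CaO) = 40.08 + 16.00 = 56.08 g/mol.
a³ = (4.830 × 10^-8 cm)³ = 1.127 × 10^-22 cm³.
ρ = 4 × 56.08 / (6.022 × 10²³ × 1.127 × 10^-22) = 3.306 g/cm³.

3.31 g/cm³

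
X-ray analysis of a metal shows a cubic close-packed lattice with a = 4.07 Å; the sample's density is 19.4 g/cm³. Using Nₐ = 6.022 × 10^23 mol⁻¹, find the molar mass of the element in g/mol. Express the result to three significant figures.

An FCC cell has Z = 4 atoms; a = 4.070 × 10^-8 cm.
M = ρ·N_A·a³/Z = 19.4 × 6.022 × 10²³ × 6.742 × 10^-23 / 4 = 197 g/mol.

197 g/mol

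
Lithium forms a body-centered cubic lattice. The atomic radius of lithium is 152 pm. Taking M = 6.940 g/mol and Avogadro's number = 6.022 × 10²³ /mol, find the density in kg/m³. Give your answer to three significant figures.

In a BCC lattice, atoms touch along the body diagonal, so √3·a = 4r, giving a = 351.0 pm = 3.510 × 10^-8 cm.
With Z = 2, ρ = Z·M/(N_A·a³) = 2 × 6.940 / (6.022 × 10²³ × 4.325 × 10^-23) = 0.5329 g/cm³ = 533 kg/m³.

533 kg/m³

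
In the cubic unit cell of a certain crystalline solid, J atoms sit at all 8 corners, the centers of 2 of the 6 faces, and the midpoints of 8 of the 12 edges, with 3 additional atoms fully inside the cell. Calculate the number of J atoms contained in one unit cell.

Corner atoms are shared by 8 cells (1/8 each), face atoms by 2 (1/2 each), edge atoms by 4 (1/4 each), interior atoms are unshared.
Net atoms = 8 × 1/8 + 2 × 1/2 + 8 × 1/4 + 3 = 1 + 1 + 2 + 3 = 7.

7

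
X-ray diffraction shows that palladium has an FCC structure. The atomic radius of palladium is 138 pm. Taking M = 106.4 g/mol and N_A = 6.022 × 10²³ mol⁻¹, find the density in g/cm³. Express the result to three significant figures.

In an FCC lattice, atoms touch along the face diagonal, so √2·a = 4r, giving a = 390.3 pm = 3.903 × 10^-8 cm.
With Z = 4, ρ = Z·M/(N_A·a³) = 4 × 106.4 / (6.022 × 10²³ × 5.947 × 10^-23) = 11.88 g/cm³.

11.9 g/cm³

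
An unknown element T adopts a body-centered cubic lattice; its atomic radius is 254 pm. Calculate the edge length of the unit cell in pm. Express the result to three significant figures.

In a BCC lattice, atoms touch along the body diagonal, so √3·a = 4r.
a = 4r/√3 = 4 × 254 / 1.7321 = 587 pm.

587 pm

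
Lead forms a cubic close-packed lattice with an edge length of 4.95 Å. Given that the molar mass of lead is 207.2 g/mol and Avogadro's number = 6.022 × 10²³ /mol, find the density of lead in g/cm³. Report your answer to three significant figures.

An FCC unit cell contains Z = 4 atoms.
Cell volume: a³ = (4.95 Å)³ = (4.950 × 10^-8 cm)³ = 1.213 × 10^-22 cm³.
ρ = Z·M/(N_A·a³) = 4 × 207.2 / (6.022 × 10²³ × 1.213 × 10^-22) = 11.35 g/cm³.

11.3 g/cm³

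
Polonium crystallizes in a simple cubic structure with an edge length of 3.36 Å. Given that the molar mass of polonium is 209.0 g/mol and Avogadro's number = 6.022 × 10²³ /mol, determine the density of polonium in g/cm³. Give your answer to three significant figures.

A simple cubic unit cell contains Z = 1 atom.
Cell volume: a³ = (3.36 Å)³ = (3.360 × 10^-8 cm)³ = 3.793 × 10^-23 cm³.
ρ = Z·M/(N_A·a³) = 1 × 209.0 / (6.022 × 10²³ × 3.793 × 10^-23) = 9.149 g/cm³.

9.15 g/cm³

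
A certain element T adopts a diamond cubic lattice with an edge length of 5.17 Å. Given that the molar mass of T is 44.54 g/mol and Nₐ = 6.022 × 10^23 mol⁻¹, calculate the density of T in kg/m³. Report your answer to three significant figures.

A diamond cubic unit cell contains Z = 8 atoms.
Cell volume: a³ = (5.17 Å)³ = (5.170 × 10^-8 cm)³ = 1.382 × 10^-22 cm³.
ρ = Z·M/(N_A·a³) = 8 × 44.54 / (6.022 × 10²³ × 1.382 × 10^-22) = 4.282 g/cm³ = 4280 kg/m³.

4280 kg/m³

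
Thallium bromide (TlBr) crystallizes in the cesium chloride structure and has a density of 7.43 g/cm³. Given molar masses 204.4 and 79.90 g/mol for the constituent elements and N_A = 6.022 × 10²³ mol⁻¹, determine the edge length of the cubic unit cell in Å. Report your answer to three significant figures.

M(TlBr) = 284.3 g/mol; Z = 1 formula unit per cell.
a³ = Z·M/(N_A·ρ) = 1 × 284.3 / (6.022 × 10²³ × 7.43) = 6.354 × 10^-23 cm³, so a = 3.990 × 10^-8 cm = 3.99 Å.

3.99 Å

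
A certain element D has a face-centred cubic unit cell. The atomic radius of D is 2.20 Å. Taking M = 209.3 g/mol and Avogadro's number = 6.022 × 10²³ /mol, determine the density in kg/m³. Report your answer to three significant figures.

5770 kg/m³

In an FCC lattice, atoms touch along the face diagonal, so √2·a = 4r, giving a = 6.223 Å = 6.223 × 10^-8 cm.
With Z = 4, ρ = Z·M/(N_A·a³) = 4 × 209.3 / (6.022 × 10²³ × 2.409 × 10^-22) = 5.770 g/cm³ = 5770 kg/m³.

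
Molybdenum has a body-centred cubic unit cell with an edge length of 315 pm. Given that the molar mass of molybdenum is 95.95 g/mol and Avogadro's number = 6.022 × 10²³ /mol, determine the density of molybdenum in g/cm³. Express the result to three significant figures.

10.2 g/cm³

A BCC unit cell contains Z = 2 atoms.
Cell volume: a³ = (315 pm)³ = (3.150 × 10^-8 cm)³ = 3.126 × 10^-23 cm³.
ρ = Z·M/(N_A·a³) = 2 × 95.95 / (6.022 × 10²³ × 3.126 × 10^-23) = 10.20 g/cm³.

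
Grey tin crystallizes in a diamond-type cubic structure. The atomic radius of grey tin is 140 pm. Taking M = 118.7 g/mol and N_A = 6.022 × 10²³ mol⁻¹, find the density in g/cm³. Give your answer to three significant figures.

5.83 g/cm³

In a diamond cubic lattice, nearest neighbors lie along the body diagonal with √3·a = 8r, giving a = 646.6 pm = 6.466 × 10^-8 cm.
With Z = 8, ρ = Z·M/(N_A·a³) = 8 × 118.7 / (6.022 × 10²³ × 2.704 × 10^-22) = 5.832 g/cm³.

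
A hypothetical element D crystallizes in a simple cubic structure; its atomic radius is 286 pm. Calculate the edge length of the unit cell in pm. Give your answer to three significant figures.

In a simple cubic lattice, atoms touch along the cell edge, so a = 2r.
a = 2r = 2 × 286 = 572 pm.

572 pm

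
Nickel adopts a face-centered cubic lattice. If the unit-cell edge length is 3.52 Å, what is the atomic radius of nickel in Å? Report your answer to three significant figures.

1.24 Å

In an FCC lattice, atoms touch along the face diagonal, so √2·a = 4r.
r = √2·a/4 = 1.4142 × 3.52 / 4 = 1.24 Å.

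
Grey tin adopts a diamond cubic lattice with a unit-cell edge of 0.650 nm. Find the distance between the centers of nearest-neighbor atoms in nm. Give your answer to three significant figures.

0.281 nm

In a diamond cubic structure, nearest neighbors lie along the body diagonal with √3·a = 8r; the nearest-neighbor distance equals 2r = 0.4330·a.
d = 0.4330 × 0.650 = 0.281 nm.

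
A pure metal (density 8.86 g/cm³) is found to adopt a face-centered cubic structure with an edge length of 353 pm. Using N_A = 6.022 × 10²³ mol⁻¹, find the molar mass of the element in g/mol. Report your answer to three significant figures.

58.7 g/mol

An FCC cell has Z = 4 atoms; a = 3.530 × 10^-8 cm.
M = ρ·N_A·a³/Z = 8.86 × 6.022 × 10²³ × 4.399 × 10^-23 / 4 = 58.7 g/mol.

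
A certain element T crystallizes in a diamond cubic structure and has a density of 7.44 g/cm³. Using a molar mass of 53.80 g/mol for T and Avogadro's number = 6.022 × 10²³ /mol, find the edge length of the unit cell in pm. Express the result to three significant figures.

458 pm

With Z = 8 atoms per diamond cubic cell, a³ = Z·M/(N_A·ρ) = 8 × 53.80 / (6.022 × 10²³ × 7.440 g/cm³) = 9.606 × 10^-23 cm³.
a = (9.606 × 10^-23)^(1/3) = 4.580 × 10^-8 cm = 458 pm.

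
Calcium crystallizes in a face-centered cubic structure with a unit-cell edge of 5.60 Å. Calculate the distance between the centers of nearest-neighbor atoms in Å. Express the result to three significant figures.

In an FCC structure, atoms touch along the face diagonal, so √2·a = 4r; the nearest-neighbor distance equals 2r = 0.7071·a.
d = 0.7071 × 5.60 = 3.96 Å.

3.96 Å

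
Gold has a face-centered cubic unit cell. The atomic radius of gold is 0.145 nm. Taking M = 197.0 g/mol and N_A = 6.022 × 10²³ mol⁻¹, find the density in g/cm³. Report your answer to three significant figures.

In an FCC lattice, atoms touch along the face diagonal, so √2·a = 4r, giving a = 0.4101 nm = 4.101 × 10^-8 cm.
With Z = 4, ρ = Z·M/(N_A·a³) = 4 × 197.0 / (6.022 × 10²³ × 6.898 × 10^-23) = 18.97 g/cm³.

19.0 g/cm³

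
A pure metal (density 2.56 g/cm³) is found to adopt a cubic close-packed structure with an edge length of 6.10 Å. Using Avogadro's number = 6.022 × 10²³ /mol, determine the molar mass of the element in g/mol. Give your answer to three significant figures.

An FCC cell has Z = 4 atoms; a = 6.100 × 10^-8 cm.
M = ρ·N_A·a³/Z = 2.56 × 6.022 × 10²³ × 2.270 × 10^-22 / 4 = 87.5 g/mol.

87.5 g/mol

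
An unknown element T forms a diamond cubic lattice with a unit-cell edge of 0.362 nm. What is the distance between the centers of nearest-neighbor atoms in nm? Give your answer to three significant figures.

In a diamond cubic structure, nearest neighbors lie along the body diagonal with √3·a = 8r; the nearest-neighbor distance equals 2r = 0.4330·a.
d = 0.4330 × 0.362 = 0.157 nm.

0.157 nm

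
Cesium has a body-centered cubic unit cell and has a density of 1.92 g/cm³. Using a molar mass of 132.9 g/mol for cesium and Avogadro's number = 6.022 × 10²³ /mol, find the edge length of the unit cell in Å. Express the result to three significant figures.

With Z = 2 atoms per BCC cell, a³ = Z·M/(N_A·ρ) = 2 × 132.9 / (6.022 × 10²³ × 1.920 g/cm³) = 2.299 × 10^-22 cm³.
a = (2.299 × 10^-22)^(1/3) = 6.126 × 10^-8 cm = 6.13 Å.

6.13 Å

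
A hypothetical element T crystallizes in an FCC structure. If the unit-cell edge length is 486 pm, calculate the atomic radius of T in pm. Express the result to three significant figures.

172 pm

In an FCC lattice, atoms touch along the face diagonal, so √2·a = 4r.
r = √2·a/4 = 1.4142 × 486 / 4 = 172 pm.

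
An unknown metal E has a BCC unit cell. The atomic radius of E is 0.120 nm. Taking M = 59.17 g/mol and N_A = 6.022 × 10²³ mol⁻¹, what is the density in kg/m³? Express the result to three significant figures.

In a BCC lattice, atoms touch along the body diagonal, so √3·a = 4r, giving a = 0.2771 nm = 2.771 × 10^-8 cm.
With Z = 2, ρ = Z·M/(N_A·a³) = 2 × 59.17 / (6.022 × 10²³ × 2.128 × 10^-23) = 9.233 g/cm³ = 9230 kg/m³.

9230 kg/m³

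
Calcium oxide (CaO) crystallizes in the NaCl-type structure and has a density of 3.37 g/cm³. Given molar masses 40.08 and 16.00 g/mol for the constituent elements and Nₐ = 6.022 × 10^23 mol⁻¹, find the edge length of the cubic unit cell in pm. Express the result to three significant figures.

480 pm

M(CaO) = 56.08 g/mol; Z = 4 formula units per cell.
a³ = Z·M/(N_A·ρ) = 4 × 56.08 / (6.022 × 10²³ × 3.37) = 1.105 × 10^-22 cm³, so a = 4.799 × 10^-8 cm = 480 pm.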